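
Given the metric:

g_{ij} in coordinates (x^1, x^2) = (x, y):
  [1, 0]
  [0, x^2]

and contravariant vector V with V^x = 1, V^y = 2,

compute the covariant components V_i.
V_i = g_{ij} V^j:
V_x = (1)(1) + (0)(2) = 1
V_y = (0)(1) + (x^2)(2) = 2*x^2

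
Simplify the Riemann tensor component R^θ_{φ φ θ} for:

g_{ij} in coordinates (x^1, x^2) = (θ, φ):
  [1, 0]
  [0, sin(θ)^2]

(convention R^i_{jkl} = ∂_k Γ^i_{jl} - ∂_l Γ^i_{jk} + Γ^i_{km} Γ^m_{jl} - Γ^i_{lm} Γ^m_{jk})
Non-zero Christoffel symbols (Γ^k_{ij} = Γ^k_{ji}):
Γ^θ_{φ φ} = -sin(2*θ)/2
Γ^φ_{θ φ} = 1/tan(θ)
R^θ_{φ φ θ} = ∂_φ Γ^θ_{φ θ} - ∂_θ Γ^θ_{φ φ} + Γ^θ_{φ m} Γ^m_{φ θ} - Γ^θ_{θ m} Γ^m_{φ φ}
  = (0) - (-cos(2*θ)) + (-cos(θ)^2) - (0) = -sin(θ)^2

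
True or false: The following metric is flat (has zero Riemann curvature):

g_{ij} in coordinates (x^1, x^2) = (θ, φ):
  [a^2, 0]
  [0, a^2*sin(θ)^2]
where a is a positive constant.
Non-zero Christoffel symbols:
Γ^θ_{φ φ} = -sin(2*θ)/2
Γ^φ_{θ φ} = 1/tan(θ)
Ricci tensor: R_{θθ} = 1, R_{θφ} = 0, R_{φφ} = sin(θ)^2
The Ricci tensor is non-zero, so the Riemann tensor is non-zero: not flat.
False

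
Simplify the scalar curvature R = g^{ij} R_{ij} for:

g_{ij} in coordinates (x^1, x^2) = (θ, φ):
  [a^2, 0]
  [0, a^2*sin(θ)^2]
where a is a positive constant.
Non-zero Christoffel symbols (Γ^k_{ij} = Γ^k_{ji}):
Γ^θ_{φ φ} = -sin(2*θ)/2
Γ^φ_{θ φ} = 1/tan(θ)
Ricci tensor (R_{ij} = R^k_{ikj}): R_{θθ} = 1, R_{θφ} = 0, R_{φφ} = sin(θ)^2
Inverse metric: g^{θθ} = 1/a^2, g^{φφ} = 1/(a^2*sin(θ)^2)
R = g^{ij} R_{ij} = (1/a^2)(1) + (1/(a^2*sin(θ)^2))(sin(θ)^2) = 2/a^2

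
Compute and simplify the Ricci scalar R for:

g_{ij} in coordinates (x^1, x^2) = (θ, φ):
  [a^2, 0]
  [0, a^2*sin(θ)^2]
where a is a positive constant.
Non-zero Christoffel symbols (Γ^k_{ij} = Γ^k_{ji}):
Γ^θ_{φ φ} = -sin(2*θ)/2
Γ^φ_{θ φ} = 1/tan(θ)
Ricci tensor (R_{ij} = R^k_{ikj}): R_{θθ} = 1, R_{θφ} = 0, R_{φφ} = sin(θ)^2
Inverse metric: g^{θθ} = 1/a^2, g^{φφ} = 1/(a^2*sin(θ)^2)
R = g^{ij} R_{ij} = (1/a^2)(1) + (1/(a^2*sin(θ)^2))(sin(θ)^2) = 2/a^2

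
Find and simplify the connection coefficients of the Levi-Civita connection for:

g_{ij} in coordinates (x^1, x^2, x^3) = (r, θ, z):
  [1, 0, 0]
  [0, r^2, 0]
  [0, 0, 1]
Using Γ^k_{ij} = (1/2) g^{km} (∂_i g_{mj} + ∂_j g_{mi} - ∂_m g_{ij}); the metric is diagonal, so only the m = k term contributes.
Non-zero symbols (using the symmetry Γ^k_{ij} = Γ^k_{ji}):
Γ^r_{θ θ} = (1/2) g^{rr} (∂_θ g_{rθ} + ∂_θ g_{rθ} - ∂_r g_{θθ}) = (1/2)(1)((0) + (0) - (2*r)) = -r
Γ^θ_{r θ} = (1/2) g^{θθ} (∂_r g_{θθ} + ∂_θ g_{θr} - ∂_θ g_{rθ}) = (1/2)(1/r^2)((2*r) + (0) - (0)) = 1/r
All other Christoffel symbols are zero.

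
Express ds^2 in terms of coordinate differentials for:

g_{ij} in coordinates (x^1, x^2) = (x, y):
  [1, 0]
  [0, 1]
ds^2 = g_{ij} dx^i dx^j; only the non-zero components contribute.
ds^2 = dx^2 + dy^2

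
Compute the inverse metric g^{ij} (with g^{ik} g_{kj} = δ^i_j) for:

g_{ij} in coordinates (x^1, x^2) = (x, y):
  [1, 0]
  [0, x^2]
The metric is diagonal, so g^{ij} is diagonal with entries 1/g_{ii}: diag(1, 1/(x^2)).
g^{ij}:
  [1, 0]
  [0, 1/x^2]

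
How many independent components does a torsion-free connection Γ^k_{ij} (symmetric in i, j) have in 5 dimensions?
Γ^k_{ij} has n choices for the upper index and n(n+1)/2 independent symmetric lower index pairs.
Total = 5 × 5×6/2 = 5 × 15 = 75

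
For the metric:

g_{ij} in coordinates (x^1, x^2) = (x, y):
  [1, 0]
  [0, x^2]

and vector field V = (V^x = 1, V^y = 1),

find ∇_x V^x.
Non-zero Christoffel symbols:
Γ^x_{y y} = -x
Γ^y_{x y} = 1/x
∇_x V^x = ∂_x V^x + Γ^x_{x j} V^j
  = (0) + (0)(1) + (0)(1)
  = 0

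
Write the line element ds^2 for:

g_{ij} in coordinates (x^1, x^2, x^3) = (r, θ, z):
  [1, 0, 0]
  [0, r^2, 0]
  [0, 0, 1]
ds^2 = g_{ij} dx^i dx^j; only the non-zero components contribute.
ds^2 = dr^2 + r^2 dθ^2 + dz^2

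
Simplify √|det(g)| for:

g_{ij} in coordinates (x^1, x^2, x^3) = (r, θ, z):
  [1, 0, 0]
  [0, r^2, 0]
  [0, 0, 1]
det(g) = r^2
√|det(g)| = r
Volume element: dV = r dr dθ dz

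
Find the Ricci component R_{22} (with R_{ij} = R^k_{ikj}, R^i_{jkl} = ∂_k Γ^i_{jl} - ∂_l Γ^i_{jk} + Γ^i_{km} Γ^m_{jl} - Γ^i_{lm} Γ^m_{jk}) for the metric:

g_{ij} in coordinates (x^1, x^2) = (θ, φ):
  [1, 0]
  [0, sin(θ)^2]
Non-zero Christoffel symbols (Γ^k_{ij} = Γ^k_{ji}):
Γ^θ_{φ φ} = -sin(2*θ)/2
Γ^φ_{θ φ} = 1/tan(θ)
R^θ_{φ θ φ} = ∂_θ Γ^θ_{φ φ} - ∂_φ Γ^θ_{φ θ} + Γ^θ_{θ m} Γ^m_{φ φ} - Γ^θ_{φ m} Γ^m_{φ θ}
  = (-cos(2*θ)) - (0) + (0) - (-cos(θ)^2) = sin(θ)^2
R^φ_{φ φ φ} = 0 (a repeated index in an antisymmetric pair)
R_{φφ} = R^θ_{φ θ φ} + R^φ_{φ φ φ} = (sin(θ)^2) + (0) = sin(θ)^2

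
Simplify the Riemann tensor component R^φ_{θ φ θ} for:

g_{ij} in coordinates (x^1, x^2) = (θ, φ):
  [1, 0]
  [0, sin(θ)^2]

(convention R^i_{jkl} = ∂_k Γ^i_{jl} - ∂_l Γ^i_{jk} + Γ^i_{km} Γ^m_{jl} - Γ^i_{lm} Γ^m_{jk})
Non-zero Christoffel symbols (Γ^k_{ij} = Γ^k_{ji}):
Γ^θ_{φ φ} = -sin(2*θ)/2
Γ^φ_{θ φ} = 1/tan(θ)
R^φ_{θ φ θ} = ∂_φ Γ^φ_{θ θ} - ∂_θ Γ^φ_{θ φ} + Γ^φ_{φ m} Γ^m_{θ θ} - Γ^φ_{θ m} Γ^m_{θ φ}
  = (0) - (-1/sin(θ)^2) + (0) - (1/tan(θ)^2) = 1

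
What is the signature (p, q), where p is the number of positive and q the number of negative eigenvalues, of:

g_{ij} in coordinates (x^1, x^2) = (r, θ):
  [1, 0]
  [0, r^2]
The metric is diagonal, so its eigenvalues are the diagonal entries: 1, r^2 (at a generic point, where coordinate-dependent entries are positive).
2 positive, 0 negative.
(2, 0) - Riemannian (positive definite)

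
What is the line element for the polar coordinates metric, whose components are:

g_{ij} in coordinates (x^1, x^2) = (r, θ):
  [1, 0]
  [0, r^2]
ds^2 = g_{ij} dx^i dx^j; only the non-zero components contribute.
ds^2 = dr^2 + r^2 dθ^2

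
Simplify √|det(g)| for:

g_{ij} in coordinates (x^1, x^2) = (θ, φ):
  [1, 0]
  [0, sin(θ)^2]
det(g) = sin(θ)^2
√|det(g)| = sin(θ) (taking 0 < θ < π so that |sin(θ)| = sin(θ))
Volume element: dV = sin(θ) dθ dφ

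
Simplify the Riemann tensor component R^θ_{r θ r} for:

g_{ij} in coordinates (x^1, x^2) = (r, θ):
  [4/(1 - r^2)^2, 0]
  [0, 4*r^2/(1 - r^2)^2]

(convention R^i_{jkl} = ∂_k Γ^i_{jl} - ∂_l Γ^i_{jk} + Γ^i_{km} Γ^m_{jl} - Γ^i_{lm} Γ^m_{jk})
Non-zero Christoffel symbols (Γ^k_{ij} = Γ^k_{ji}):
Γ^r_{r r} = 2*r/(1 - r^2)
Γ^r_{θ θ} = (r^3 + r)/(r^2 - 1)
Γ^θ_{r θ} = (-r^2 - 1)/(r^3 - r)
R^θ_{r θ r} = ∂_θ Γ^θ_{r r} - ∂_r Γ^θ_{r θ} + Γ^θ_{θ m} Γ^m_{r r} - Γ^θ_{r m} Γ^m_{r θ}
  = (0) - ((r^4 + 4*r^2 - 1)/(r^3 - r)^2) + (2*(r^2 + 1)/(r^2 - 1)^2) - ((r^2 + 1)^2/(r^3 - r)^2) = -4/(r^2 - 1)^2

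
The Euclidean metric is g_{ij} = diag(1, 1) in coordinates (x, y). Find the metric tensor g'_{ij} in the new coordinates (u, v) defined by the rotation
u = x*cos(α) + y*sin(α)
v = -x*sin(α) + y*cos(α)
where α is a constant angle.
Invert the transformation: x = u*cos(α) - v*sin(α), y = u*sin(α) + v*cos(α)
g'_{ij} = (∂x^k/∂x'^i)(∂x^l/∂x'^j) g_{kl}; with g_{kl} = δ_{kl} this is Σ_k (∂x^k/∂x'^i)(∂x^k/∂x'^j).
Jacobian: ∂x/∂u = cos(α), ∂x/∂v = -sin(α), ∂y/∂u = sin(α), ∂y/∂v = cos(α)
g'_{uu} = (cos(α))(cos(α)) + (sin(α))(sin(α)) = 1
g'_{uv} = (cos(α))(-sin(α)) + (sin(α))(cos(α)) = 0
g'_{vv} = (-sin(α))(-sin(α)) + (cos(α))(cos(α)) = 1
g'_{ij} = diag(1, 1)
The Euclidean metric is invariant under rotations.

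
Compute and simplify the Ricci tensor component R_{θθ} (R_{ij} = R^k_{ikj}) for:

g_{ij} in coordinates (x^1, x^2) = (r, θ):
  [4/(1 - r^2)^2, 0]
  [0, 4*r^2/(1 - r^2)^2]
Non-zero Christoffel symbols (Γ^k_{ij} = Γ^k_{ji}):
Γ^r_{r r} = 2*r/(1 - r^2)
Γ^r_{θ θ} = (r^3 + r)/(r^2 - 1)
Γ^θ_{r θ} = (-r^2 - 1)/(r^3 - r)
R^r_{θ r θ} = ∂_r Γ^r_{θ θ} - ∂_θ Γ^r_{θ r} + Γ^r_{r m} Γ^m_{θ θ} - Γ^r_{θ m} Γ^m_{θ r}
  = ((r^4 - 4*r^2 - 1)/(r^2 - 1)^2) - (0) + (-2*r^2*(r^2 + 1)/(r^2 - 1)^2) - (-(r^2 + 1)^2/(r^2 - 1)^2) = -4*r^2/(r^2 - 1)^2
R^θ_{θ θ θ} = 0 (a repeated index in an antisymmetric pair)
R_{θθ} = R^r_{θ r θ} + R^θ_{θ θ θ} = (-4*r^2/(r^2 - 1)^2) + (0) = -4*r^2/(r^2 - 1)^2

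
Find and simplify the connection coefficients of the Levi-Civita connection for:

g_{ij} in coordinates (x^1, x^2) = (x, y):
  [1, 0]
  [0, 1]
Using Γ^k_{ij} = (1/2) g^{km} (∂_i g_{mj} + ∂_j g_{mi} - ∂_m g_{ij}); the metric is diagonal, so only the m = k term contributes.
Every metric component is constant, so all ∂_m g_{ij} = 0 and every Christoffel symbol vanishes.
All Christoffel symbols are zero.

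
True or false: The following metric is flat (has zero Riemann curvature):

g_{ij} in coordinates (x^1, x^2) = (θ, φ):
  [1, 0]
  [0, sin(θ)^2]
Non-zero Christoffel symbols:
Γ^θ_{φ φ} = -sin(2*θ)/2
Γ^φ_{θ φ} = 1/tan(θ)
Ricci tensor: R_{θθ} = 1, R_{θφ} = 0, R_{φφ} = sin(θ)^2
The Ricci tensor is non-zero, so the Riemann tensor is non-zero: not flat.
False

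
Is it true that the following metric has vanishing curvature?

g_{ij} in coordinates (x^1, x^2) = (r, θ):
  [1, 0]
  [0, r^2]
Non-zero Christoffel symbols:
Γ^r_{θ θ} = -r
Γ^θ_{r θ} = 1/r
Ricci tensor: R_{rr} = 0, R_{rθ} = 0, R_{θθ} = 0
All R_{ij} vanish; in 2 dimensions the Riemann tensor is fully determined by the Ricci tensor, so R^i_{jkl} = 0: the metric is flat (curvilinear coordinates on flat space).
Yes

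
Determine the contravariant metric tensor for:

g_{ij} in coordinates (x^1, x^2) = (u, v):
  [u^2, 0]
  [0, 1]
The metric is diagonal, so g^{ij} is diagonal with entries 1/g_{ii}: diag(1/(u^2), 1).
g^{ij}:
  [1/u^2, 0]
  [0, 1]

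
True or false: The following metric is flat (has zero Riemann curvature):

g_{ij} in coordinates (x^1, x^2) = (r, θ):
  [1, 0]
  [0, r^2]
Non-zero Christoffel symbols:
Γ^r_{θ θ} = -r
Γ^θ_{r θ} = 1/r
Ricci tensor: R_{rr} = 0, R_{rθ} = 0, R_{θθ} = 0
All R_{ij} vanish; in 2 dimensions the Riemann tensor is fully determined by the Ricci tensor, so R^i_{jkl} = 0: the metric is flat (curvilinear coordinates on flat space).
True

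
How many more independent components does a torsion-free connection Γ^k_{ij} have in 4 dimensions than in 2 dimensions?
Independent components in n dimensions: n × n(n+1)/2 = n^2(n+1)/2.
4D: 4 × 10 = 40
2D: 2 × 3 = 6
Difference = 40 - 6 = 34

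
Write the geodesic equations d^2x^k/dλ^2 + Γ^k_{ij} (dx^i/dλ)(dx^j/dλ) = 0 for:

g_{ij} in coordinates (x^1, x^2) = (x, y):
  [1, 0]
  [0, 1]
Geodesic equation: d^2x^k/dλ^2 + Γ^k_{ij} (dx^i/dλ)(dx^j/dλ) = 0.
All Christoffel symbols vanish, so the geodesics are straight lines:
d^2x/dλ^2 = 0
d^2y/dλ^2 = 0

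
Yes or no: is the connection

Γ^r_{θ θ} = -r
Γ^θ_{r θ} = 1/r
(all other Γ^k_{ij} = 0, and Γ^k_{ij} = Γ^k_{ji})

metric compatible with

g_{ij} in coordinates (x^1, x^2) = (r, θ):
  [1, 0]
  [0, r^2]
Using ∇_k g_{ij} = ∂_k g_{ij} - Γ^m_{ki} g_{mj} - Γ^m_{kj} g_{im}:
e.g. ∇_r g_{θθ} = (2*r) - (r) - (r) = 0
Every component ∇_k g_{ij} vanishes: the connection is metric compatible.
Yes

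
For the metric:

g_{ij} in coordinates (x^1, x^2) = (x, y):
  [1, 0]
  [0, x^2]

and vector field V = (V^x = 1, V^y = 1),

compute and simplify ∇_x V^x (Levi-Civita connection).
Non-zero Christoffel symbols:
Γ^x_{y y} = -x
Γ^y_{x y} = 1/x
∇_x V^x = ∂_x V^x + Γ^x_{x j} V^j
  = (0) + (0)(1) + (0)(1)
  = 0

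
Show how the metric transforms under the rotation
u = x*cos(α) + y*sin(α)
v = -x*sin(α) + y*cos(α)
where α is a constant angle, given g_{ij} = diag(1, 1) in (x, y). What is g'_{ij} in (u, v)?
Invert the transformation: x = u*cos(α) - v*sin(α), y = u*sin(α) + v*cos(α)
g'_{ij} = (∂x^k/∂x'^i)(∂x^l/∂x'^j) g_{kl}; with g_{kl} = δ_{kl} this is Σ_k (∂x^k/∂x'^i)(∂x^k/∂x'^j).
Jacobian: ∂x/∂u = cos(α), ∂x/∂v = -sin(α), ∂y/∂u = sin(α), ∂y/∂v = cos(α)
g'_{uu} = (cos(α))(cos(α)) + (sin(α))(sin(α)) = 1
g'_{uv} = (cos(α))(-sin(α)) + (sin(α))(cos(α)) = 0
g'_{vv} = (-sin(α))(-sin(α)) + (cos(α))(cos(α)) = 1
g'_{ij} = diag(1, 1)
The Euclidean metric is invariant under rotations.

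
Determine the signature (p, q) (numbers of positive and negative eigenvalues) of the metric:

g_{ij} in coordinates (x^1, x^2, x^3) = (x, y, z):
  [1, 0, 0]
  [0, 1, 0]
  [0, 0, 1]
The metric is diagonal, so its eigenvalues are the diagonal entries: 1, 1, 1 (at a generic point, where coordinate-dependent entries are positive).
3 positive, 0 negative.
(3, 0) - Riemannian (positive definite)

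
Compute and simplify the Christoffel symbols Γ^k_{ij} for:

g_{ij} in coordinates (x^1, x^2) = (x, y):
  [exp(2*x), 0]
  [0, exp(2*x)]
Using Γ^k_{ij} = (1/2) g^{km} (∂_i g_{mj} + ∂_j g_{mi} - ∂_m g_{ij}); the metric is diagonal, so only the m = k term contributes.
Non-zero symbols (using the symmetry Γ^k_{ij} = Γ^k_{ji}):
Γ^x_{x x} = (1/2) g^{xx} (∂_x g_{xx} + ∂_x g_{xx} - ∂_x g_{xx}) = (1/2)(exp(-2*x))((2*exp(2*x)) + (2*exp(2*x)) - (2*exp(2*x))) = 1
Γ^x_{y y} = (1/2) g^{xx} (∂_y g_{xy} + ∂_y g_{xy} - ∂_x g_{yy}) = (1/2)(exp(-2*x))((0) + (0) - (2*exp(2*x))) = -1
Γ^y_{x y} = (1/2) g^{yy} (∂_x g_{yy} + ∂_y g_{yx} - ∂_y g_{xy}) = (1/2)(exp(-2*x))((2*exp(2*x)) + (0) - (0)) = 1
All other Christoffel symbols are zero.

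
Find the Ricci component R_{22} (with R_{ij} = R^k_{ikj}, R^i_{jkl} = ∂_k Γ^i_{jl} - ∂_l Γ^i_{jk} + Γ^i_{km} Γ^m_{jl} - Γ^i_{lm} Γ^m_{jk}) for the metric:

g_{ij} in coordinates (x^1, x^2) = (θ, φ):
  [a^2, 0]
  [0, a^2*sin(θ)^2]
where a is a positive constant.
Non-zero Christoffel symbols (Γ^k_{ij} = Γ^k_{ji}):
Γ^θ_{φ φ} = -sin(2*θ)/2
Γ^φ_{θ φ} = 1/tan(θ)
R^θ_{φ θ φ} = ∂_θ Γ^θ_{φ φ} - ∂_φ Γ^θ_{φ θ} + Γ^θ_{θ m} Γ^m_{φ φ} - Γ^θ_{φ m} Γ^m_{φ θ}
  = (-cos(2*θ)) - (0) + (0) - (-cos(θ)^2) = sin(θ)^2
R^φ_{φ φ φ} = 0 (a repeated index in an antisymmetric pair)
R_{φφ} = R^θ_{φ θ φ} + R^φ_{φ φ φ} = (sin(θ)^2) + (0) = sin(θ)^2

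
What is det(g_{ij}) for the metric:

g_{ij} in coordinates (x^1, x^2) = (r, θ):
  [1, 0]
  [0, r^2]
For a 2×2 metric: det(g) = g_{11}·g_{22} - g_{12}·g_{21}
= (1)·(r^2) - (0)·(0)
= r^2 - 0
det(g) = r^2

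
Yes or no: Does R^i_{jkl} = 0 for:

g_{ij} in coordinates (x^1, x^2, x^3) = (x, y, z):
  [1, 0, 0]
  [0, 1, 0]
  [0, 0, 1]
All metric components are constant, so every Christoffel symbol vanishes and R^i_{jkl} = 0.
Yes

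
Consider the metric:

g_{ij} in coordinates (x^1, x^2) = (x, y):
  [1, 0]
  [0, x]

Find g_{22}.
With x^1 = x, x^2 = y, g_{22} = g_{yy} is the row-2, column-2 entry of the matrix.
g_{22} = x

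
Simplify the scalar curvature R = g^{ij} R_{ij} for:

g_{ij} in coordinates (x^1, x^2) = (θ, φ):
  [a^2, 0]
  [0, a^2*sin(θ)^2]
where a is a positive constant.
Non-zero Christoffel symbols (Γ^k_{ij} = Γ^k_{ji}):
Γ^θ_{φ φ} = -sin(2*θ)/2
Γ^φ_{θ φ} = 1/tan(θ)
Ricci tensor (R_{ij} = R^k_{ikj}): R_{θθ} = 1, R_{θφ} = 0, R_{φφ} = sin(θ)^2
Inverse metric: g^{θθ} = 1/a^2, g^{φφ} = 1/(a^2*sin(θ)^2)
R = g^{ij} R_{ij} = (1/a^2)(1) + (1/(a^2*sin(θ)^2))(sin(θ)^2) = 2/a^2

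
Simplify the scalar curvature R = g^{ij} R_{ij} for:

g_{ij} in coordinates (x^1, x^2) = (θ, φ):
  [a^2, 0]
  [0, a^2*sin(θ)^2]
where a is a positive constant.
Non-zero Christoffel symbols (Γ^k_{ij} = Γ^k_{ji}):
Γ^θ_{φ φ} = -sin(2*θ)/2
Γ^φ_{θ φ} = 1/tan(θ)
Ricci tensor (R_{ij} = R^k_{ikj}): R_{θθ} = 1, R_{θφ} = 0, R_{φφ} = sin(θ)^2
Inverse metric: g^{θθ} = 1/a^2, g^{φφ} = 1/(a^2*sin(θ)^2)
R = g^{ij} R_{ij} = (1/a^2)(1) + (1/(a^2*sin(θ)^2))(sin(θ)^2) = 2/a^2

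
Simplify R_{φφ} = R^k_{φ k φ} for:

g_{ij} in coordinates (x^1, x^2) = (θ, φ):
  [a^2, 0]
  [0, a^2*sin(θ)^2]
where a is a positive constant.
Non-zero Christoffel symbols (Γ^k_{ij} = Γ^k_{ji}):
Γ^θ_{φ φ} = -sin(2*θ)/2
Γ^φ_{θ φ} = 1/tan(θ)
R^θ_{φ θ φ} = ∂_θ Γ^θ_{φ φ} - ∂_φ Γ^θ_{φ θ} + Γ^θ_{θ m} Γ^m_{φ φ} - Γ^θ_{φ m} Γ^m_{φ θ}
  = (-cos(2*θ)) - (0) + (0) - (-cos(θ)^2) = sin(θ)^2
R^φ_{φ φ φ} = 0 (a repeated index in an antisymmetric pair)
R_{φφ} = R^θ_{φ θ φ} + R^φ_{φ φ φ} = (sin(θ)^2) + (0) = sin(θ)^2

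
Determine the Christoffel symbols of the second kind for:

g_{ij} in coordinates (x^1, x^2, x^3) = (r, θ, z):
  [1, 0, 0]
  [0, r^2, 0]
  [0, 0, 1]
Using Γ^k_{ij} = (1/2) g^{km} (∂_i g_{mj} + ∂_j g_{mi} - ∂_m g_{ij}); the metric is diagonal, so only the m = k term contributes.
Non-zero symbols (using the symmetry Γ^k_{ij} = Γ^k_{ji}):
Γ^r_{θ θ} = (1/2) g^{rr} (∂_θ g_{rθ} + ∂_θ g_{rθ} - ∂_r g_{θθ}) = (1/2)(1)((0) + (0) - (2*r)) = -r
Γ^θ_{r θ} = (1/2) g^{θθ} (∂_r g_{θθ} + ∂_θ g_{θr} - ∂_θ g_{rθ}) = (1/2)(1/r^2)((2*r) + (0) - (0)) = 1/r
All other Christoffel symbols are zero.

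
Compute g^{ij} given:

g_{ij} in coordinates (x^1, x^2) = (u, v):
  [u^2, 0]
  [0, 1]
The metric is diagonal, so g^{ij} is diagonal with entries 1/g_{ii}: diag(1/(u^2), 1).
g^{ij}:
  [1/u^2, 0]
  [0, 1]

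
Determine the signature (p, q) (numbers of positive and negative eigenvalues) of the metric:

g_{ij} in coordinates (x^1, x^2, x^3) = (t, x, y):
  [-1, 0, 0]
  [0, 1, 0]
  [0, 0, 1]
The metric is diagonal, so its eigenvalues are the diagonal entries: -1, 1, 1 (at a generic point, where coordinate-dependent entries are positive).
2 positive, 1 negative.
(2, 1) - Lorentzian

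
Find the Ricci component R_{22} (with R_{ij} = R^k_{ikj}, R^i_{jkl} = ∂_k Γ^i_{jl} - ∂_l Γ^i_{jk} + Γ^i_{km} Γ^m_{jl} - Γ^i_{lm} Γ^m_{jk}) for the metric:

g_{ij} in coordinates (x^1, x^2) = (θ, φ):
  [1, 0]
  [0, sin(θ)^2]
Non-zero Christoffel symbols (Γ^k_{ij} = Γ^k_{ji}):
Γ^θ_{φ φ} = -sin(2*θ)/2
Γ^φ_{θ φ} = 1/tan(θ)
R^θ_{φ θ φ} = ∂_θ Γ^θ_{φ φ} - ∂_φ Γ^θ_{φ θ} + Γ^θ_{θ m} Γ^m_{φ φ} - Γ^θ_{φ m} Γ^m_{φ θ}
  = (-cos(2*θ)) - (0) + (0) - (-cos(θ)^2) = sin(θ)^2
R^φ_{φ φ φ} = 0 (a repeated index in an antisymmetric pair)
R_{φφ} = R^θ_{φ θ φ} + R^φ_{φ φ φ} = (sin(θ)^2) + (0) = sin(θ)^2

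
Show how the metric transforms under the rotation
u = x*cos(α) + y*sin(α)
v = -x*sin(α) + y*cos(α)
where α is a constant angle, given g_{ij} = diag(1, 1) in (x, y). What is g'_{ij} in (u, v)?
Invert the transformation: x = u*cos(α) - v*sin(α), y = u*sin(α) + v*cos(α)
g'_{ij} = (∂x^k/∂x'^i)(∂x^l/∂x'^j) g_{kl}; with g_{kl} = δ_{kl} this is Σ_k (∂x^k/∂x'^i)(∂x^k/∂x'^j).
Jacobian: ∂x/∂u = cos(α), ∂x/∂v = -sin(α), ∂y/∂u = sin(α), ∂y/∂v = cos(α)
g'_{uu} = (cos(α))(cos(α)) + (sin(α))(sin(α)) = 1
g'_{uv} = (cos(α))(-sin(α)) + (sin(α))(cos(α)) = 0
g'_{vv} = (-sin(α))(-sin(α)) + (cos(α))(cos(α)) = 1
g'_{ij} = diag(1, 1)
The Euclidean metric is invariant under rotations.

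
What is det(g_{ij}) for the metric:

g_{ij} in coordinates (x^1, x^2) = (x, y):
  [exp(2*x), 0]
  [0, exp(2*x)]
For a 2×2 metric: det(g) = g_{11}·g_{22} - g_{12}·g_{21}
= (exp(2*x))·(exp(2*x)) - (0)·(0)
= exp(4*x) - 0
det(g) = exp(4*x)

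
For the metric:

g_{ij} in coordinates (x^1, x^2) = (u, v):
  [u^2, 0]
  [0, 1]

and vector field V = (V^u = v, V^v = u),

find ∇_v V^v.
Non-zero Christoffel symbols:
Γ^u_{u u} = 1/u
∇_v V^v = ∂_v V^v + Γ^v_{v j} V^j
  = (0) + (0)(v) + (0)(u)
  = 0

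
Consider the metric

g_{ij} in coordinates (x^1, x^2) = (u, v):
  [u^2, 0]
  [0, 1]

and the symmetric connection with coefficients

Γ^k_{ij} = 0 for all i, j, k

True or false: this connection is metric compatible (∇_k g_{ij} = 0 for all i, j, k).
Using ∇_k g_{ij} = ∂_k g_{ij} - Γ^m_{ki} g_{mj} - Γ^m_{kj} g_{im}:
∇_u g_{uu} = (2*u) - (0) - (0) = 2*u ≠ 0
So the connection is not metric compatible (it is not the Levi-Civita connection).
False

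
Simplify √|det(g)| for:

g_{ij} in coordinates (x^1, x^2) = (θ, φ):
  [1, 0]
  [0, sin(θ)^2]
det(g) = sin(θ)^2
√|det(g)| = sin(θ) (taking 0 < θ < π so that |sin(θ)| = sin(θ))
Volume element: dV = sin(θ) dθ dφ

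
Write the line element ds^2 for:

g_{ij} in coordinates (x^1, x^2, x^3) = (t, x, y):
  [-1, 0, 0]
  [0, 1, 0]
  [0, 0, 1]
ds^2 = g_{ij} dx^i dx^j; only the non-zero components contribute.
ds^2 = -dt^2 + dx^2 + dy^2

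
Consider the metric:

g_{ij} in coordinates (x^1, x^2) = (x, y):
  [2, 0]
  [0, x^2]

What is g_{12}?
With x^1 = x, x^2 = y, g_{12} = g_{xy} is the row-1, column-2 entry of the matrix.
g_{12} = 0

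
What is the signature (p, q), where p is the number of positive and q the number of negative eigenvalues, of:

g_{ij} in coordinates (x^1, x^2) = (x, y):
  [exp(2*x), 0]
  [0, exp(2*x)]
The metric is diagonal, so its eigenvalues are the diagonal entries: exp(2*x), exp(2*x) (at a generic point, where coordinate-dependent entries are positive).
2 positive, 0 negative.
(2, 0) - Riemannian (positive definite)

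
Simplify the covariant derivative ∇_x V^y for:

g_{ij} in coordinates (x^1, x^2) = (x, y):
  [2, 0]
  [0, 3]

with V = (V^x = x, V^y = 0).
All Christoffel symbols are zero.
∇_x V^y = ∂_x V^y + Γ^y_{x j} V^j
  = (0) + (0)(x) + (0)(0)
  = 0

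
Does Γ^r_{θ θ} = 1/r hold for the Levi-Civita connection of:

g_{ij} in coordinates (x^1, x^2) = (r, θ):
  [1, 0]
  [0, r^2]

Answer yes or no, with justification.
Γ^r_{θ θ} = (1/2) g^{rr} (∂_θ g_{rθ} + ∂_θ g_{rθ} - ∂_r g_{θθ}) = (1/2)(1)((0) + (0) - (2*r)) = -r
This differs from the proposed value 1/r.
No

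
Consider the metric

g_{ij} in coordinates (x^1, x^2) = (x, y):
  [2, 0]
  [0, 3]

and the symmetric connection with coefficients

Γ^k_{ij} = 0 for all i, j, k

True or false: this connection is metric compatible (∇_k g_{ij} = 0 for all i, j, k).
Using ∇_k g_{ij} = ∂_k g_{ij} - Γ^m_{ki} g_{mj} - Γ^m_{kj} g_{im}:
e.g. ∇_y g_{xx} = (0) - (0) - (0) = 0
Every component ∇_k g_{ij} vanishes: the connection is metric compatible.
True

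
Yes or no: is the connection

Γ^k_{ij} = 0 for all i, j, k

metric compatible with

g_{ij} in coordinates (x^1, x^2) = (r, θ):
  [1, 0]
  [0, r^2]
Using ∇_k g_{ij} = ∂_k g_{ij} - Γ^m_{ki} g_{mj} - Γ^m_{kj} g_{im}:
∇_r g_{θθ} = (2*r) - (0) - (0) = 2*r ≠ 0
So the connection is not metric compatible (it is not the Levi-Civita connection).
No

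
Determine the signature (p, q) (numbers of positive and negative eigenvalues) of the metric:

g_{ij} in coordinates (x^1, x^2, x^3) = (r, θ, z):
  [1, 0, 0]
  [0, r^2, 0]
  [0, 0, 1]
The metric is diagonal, so its eigenvalues are the diagonal entries: 1, r^2, 1 (at a generic point, where coordinate-dependent entries are positive).
3 positive, 0 negative.
(3, 0) - Riemannian (positive definite)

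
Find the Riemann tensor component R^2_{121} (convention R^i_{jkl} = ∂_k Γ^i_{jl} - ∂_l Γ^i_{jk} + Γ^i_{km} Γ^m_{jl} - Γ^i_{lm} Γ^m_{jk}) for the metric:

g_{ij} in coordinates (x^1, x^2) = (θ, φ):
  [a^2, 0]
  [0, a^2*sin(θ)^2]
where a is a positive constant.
Non-zero Christoffel symbols (Γ^k_{ij} = Γ^k_{ji}):
Γ^θ_{φ φ} = -sin(2*θ)/2
Γ^φ_{θ φ} = 1/tan(θ)
R^φ_{θ φ θ} = ∂_φ Γ^φ_{θ θ} - ∂_θ Γ^φ_{θ φ} + Γ^φ_{φ m} Γ^m_{θ θ} - Γ^φ_{θ m} Γ^m_{θ φ}
  = (0) - (-1/sin(θ)^2) + (0) - (1/tan(θ)^2) = 1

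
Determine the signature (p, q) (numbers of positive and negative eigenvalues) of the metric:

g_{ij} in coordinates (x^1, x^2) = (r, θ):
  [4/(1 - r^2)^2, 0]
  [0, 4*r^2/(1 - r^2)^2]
The metric is diagonal, so its eigenvalues are the diagonal entries: 4/(1 - r^2)^2, 4*r^2/(1 - r^2)^2 (at a generic point, where coordinate-dependent entries are positive).
2 positive, 0 negative.
(2, 0) - Riemannian (positive definite)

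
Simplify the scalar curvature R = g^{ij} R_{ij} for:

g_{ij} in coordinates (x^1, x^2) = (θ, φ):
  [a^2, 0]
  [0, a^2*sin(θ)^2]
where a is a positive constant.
Non-zero Christoffel symbols (Γ^k_{ij} = Γ^k_{ji}):
Γ^θ_{φ φ} = -sin(2*θ)/2
Γ^φ_{θ φ} = 1/tan(θ)
Ricci tensor (R_{ij} = R^k_{ikj}): R_{θθ} = 1, R_{θφ} = 0, R_{φφ} = sin(θ)^2
Inverse metric: g^{θθ} = 1/a^2, g^{φφ} = 1/(a^2*sin(θ)^2)
R = g^{ij} R_{ij} = (1/a^2)(1) + (1/(a^2*sin(θ)^2))(sin(θ)^2) = 2/a^2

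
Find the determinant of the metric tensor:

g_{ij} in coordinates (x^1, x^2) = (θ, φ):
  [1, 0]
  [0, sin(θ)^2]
For a 2×2 metric: det(g) = g_{11}·g_{22} - g_{12}·g_{21}
= (1)·(sin(θ)^2) - (0)·(0)
= sin(θ)^2 - 0
det(g) = sin(θ)^2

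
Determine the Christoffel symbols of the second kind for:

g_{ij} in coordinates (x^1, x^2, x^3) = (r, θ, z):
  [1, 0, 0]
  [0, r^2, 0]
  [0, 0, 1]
Using Γ^k_{ij} = (1/2) g^{km} (∂_i g_{mj} + ∂_j g_{mi} - ∂_m g_{ij}); the metric is diagonal, so only the m = k term contributes.
Non-zero symbols (using the symmetry Γ^k_{ij} = Γ^k_{ji}):
Γ^r_{θ θ} = (1/2) g^{rr} (∂_θ g_{rθ} + ∂_θ g_{rθ} - ∂_r g_{θθ}) = (1/2)(1)((0) + (0) - (2*r)) = -r
Γ^θ_{r θ} = (1/2) g^{θθ} (∂_r g_{θθ} + ∂_θ g_{θr} - ∂_θ g_{rθ}) = (1/2)(1/r^2)((2*r) + (0) - (0)) = 1/r
All other Christoffel symbols are zero.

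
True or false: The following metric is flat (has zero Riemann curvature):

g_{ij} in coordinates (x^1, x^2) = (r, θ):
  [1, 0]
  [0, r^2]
Non-zero Christoffel symbols:
Γ^r_{θ θ} = -r
Γ^θ_{r θ} = 1/r
Ricci tensor: R_{rr} = 0, R_{rθ} = 0, R_{θθ} = 0
All R_{ij} vanish; in 2 dimensions the Riemann tensor is fully determined by the Ricci tensor, so R^i_{jkl} = 0: the metric is flat (curvilinear coordinates on flat space).
True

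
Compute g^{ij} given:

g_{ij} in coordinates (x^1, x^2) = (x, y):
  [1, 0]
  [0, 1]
The metric is diagonal, so g^{ij} is diagonal with entries 1/g_{ii}: diag(1, 1).
g^{ij}:
  [1, 0]
  [0, 1]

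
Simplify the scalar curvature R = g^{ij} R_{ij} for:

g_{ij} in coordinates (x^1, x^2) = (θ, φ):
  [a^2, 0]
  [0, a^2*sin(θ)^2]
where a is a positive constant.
Non-zero Christoffel symbols (Γ^k_{ij} = Γ^k_{ji}):
Γ^θ_{φ φ} = -sin(2*θ)/2
Γ^φ_{θ φ} = 1/tan(θ)
Ricci tensor (R_{ij} = R^k_{ikj}): R_{θθ} = 1, R_{θφ} = 0, R_{φφ} = sin(θ)^2
Inverse metric: g^{θθ} = 1/a^2, g^{φφ} = 1/(a^2*sin(θ)^2)
R = g^{ij} R_{ij} = (1/a^2)(1) + (1/(a^2*sin(θ)^2))(sin(θ)^2) = 2/a^2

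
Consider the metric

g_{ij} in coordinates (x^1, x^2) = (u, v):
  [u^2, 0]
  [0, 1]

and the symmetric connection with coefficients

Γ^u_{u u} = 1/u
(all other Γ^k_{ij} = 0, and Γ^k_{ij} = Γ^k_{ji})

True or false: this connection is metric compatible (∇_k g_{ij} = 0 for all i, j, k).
Using ∇_k g_{ij} = ∂_k g_{ij} - Γ^m_{ki} g_{mj} - Γ^m_{kj} g_{im}:
e.g. ∇_u g_{uu} = (2*u) - (u) - (u) = 0
Every component ∇_k g_{ij} vanishes: the connection is metric compatible.
True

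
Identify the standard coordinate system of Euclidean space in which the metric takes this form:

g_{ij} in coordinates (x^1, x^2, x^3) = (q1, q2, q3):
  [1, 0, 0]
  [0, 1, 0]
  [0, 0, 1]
All components are constant and the metric is the identity, i.e. orthonormal rectilinear coordinates.
Cartesian (3D) coordinates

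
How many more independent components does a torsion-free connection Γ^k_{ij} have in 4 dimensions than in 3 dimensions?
Independent components in n dimensions: n × n(n+1)/2 = n^2(n+1)/2.
4D: 4 × 10 = 40
3D: 3 × 6 = 18
Difference = 40 - 18 = 22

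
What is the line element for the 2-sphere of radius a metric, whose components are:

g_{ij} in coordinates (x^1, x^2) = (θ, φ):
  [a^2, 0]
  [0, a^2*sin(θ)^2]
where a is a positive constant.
ds^2 = g_{ij} dx^i dx^j; only the non-zero components contribute.
ds^2 = a^2 dθ^2 + a^2*sin(θ)^2 dφ^2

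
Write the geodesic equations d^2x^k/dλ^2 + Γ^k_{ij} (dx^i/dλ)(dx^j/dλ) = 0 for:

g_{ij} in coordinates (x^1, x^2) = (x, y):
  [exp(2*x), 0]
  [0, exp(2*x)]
Geodesic equation: d^2x^k/dλ^2 + Γ^k_{ij} (dx^i/dλ)(dx^j/dλ) = 0.
Non-zero Christoffel symbols:
Γ^x_{x x} = 1
Γ^x_{y y} = -1
Γ^y_{x y} = 1
Substituting (the symmetric pair Γ^k_{ij}, Γ^k_{ji} combines into a factor 2):
d^2x/dλ^2 + (dx/dλ)^2 - (dy/dλ)^2 = 0
d^2y/dλ^2 + 2 (dx/dλ)(dy/dλ) = 0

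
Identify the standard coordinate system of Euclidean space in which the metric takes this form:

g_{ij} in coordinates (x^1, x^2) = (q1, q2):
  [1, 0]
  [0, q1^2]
The line element ds^2 = dq1^2 + q1^2 dq2^2 is dr^2 + r^2 dθ^2 with q1 = r, q2 = θ.
polar coordinates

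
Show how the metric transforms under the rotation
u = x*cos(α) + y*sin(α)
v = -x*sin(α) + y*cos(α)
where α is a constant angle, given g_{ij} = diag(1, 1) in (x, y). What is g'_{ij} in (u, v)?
Invert the transformation: x = u*cos(α) - v*sin(α), y = u*sin(α) + v*cos(α)
g'_{ij} = (∂x^k/∂x'^i)(∂x^l/∂x'^j) g_{kl}; with g_{kl} = δ_{kl} this is Σ_k (∂x^k/∂x'^i)(∂x^k/∂x'^j).
Jacobian: ∂x/∂u = cos(α), ∂x/∂v = -sin(α), ∂y/∂u = sin(α), ∂y/∂v = cos(α)
g'_{uu} = (cos(α))(cos(α)) + (sin(α))(sin(α)) = 1
g'_{uv} = (cos(α))(-sin(α)) + (sin(α))(cos(α)) = 0
g'_{vv} = (-sin(α))(-sin(α)) + (cos(α))(cos(α)) = 1
g'_{ij} = diag(1, 1)
The Euclidean metric is invariant under rotations.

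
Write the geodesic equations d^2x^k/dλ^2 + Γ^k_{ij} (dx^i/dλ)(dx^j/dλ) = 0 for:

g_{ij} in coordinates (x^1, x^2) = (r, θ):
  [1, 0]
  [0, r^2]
Geodesic equation: d^2x^k/dλ^2 + Γ^k_{ij} (dx^i/dλ)(dx^j/dλ) = 0.
Non-zero Christoffel symbols:
Γ^r_{θ θ} = -r
Γ^θ_{r θ} = 1/r
Substituting (the symmetric pair Γ^k_{ij}, Γ^k_{ji} combines into a factor 2):
d^2r/dλ^2 - r (dθ/dλ)^2 = 0
d^2θ/dλ^2 + (2/r) (dr/dλ)(dθ/dλ) = 0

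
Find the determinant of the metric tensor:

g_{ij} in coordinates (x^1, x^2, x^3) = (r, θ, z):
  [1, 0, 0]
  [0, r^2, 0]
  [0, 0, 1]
Diagonal metric: det(g) = g_{11}·g_{22}·g_{33}
= (1)·(r^2)·(1)
det(g) = r^2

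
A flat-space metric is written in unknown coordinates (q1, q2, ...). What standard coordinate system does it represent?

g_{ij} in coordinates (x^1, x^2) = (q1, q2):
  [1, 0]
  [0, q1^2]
The line element ds^2 = dq1^2 + q1^2 dq2^2 is dr^2 + r^2 dθ^2 with q1 = r, q2 = θ.
polar coordinates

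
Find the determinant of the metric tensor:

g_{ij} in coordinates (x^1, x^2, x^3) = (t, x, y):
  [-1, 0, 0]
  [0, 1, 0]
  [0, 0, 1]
Diagonal metric: det(g) = g_{11}·g_{22}·g_{33}
= (-1)·(1)·(1)
det(g) = -1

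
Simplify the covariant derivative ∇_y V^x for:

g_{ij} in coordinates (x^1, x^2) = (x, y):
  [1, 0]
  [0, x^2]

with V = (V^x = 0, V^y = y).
Non-zero Christoffel symbols:
Γ^x_{y y} = -x
Γ^y_{x y} = 1/x
∇_y V^x = ∂_y V^x + Γ^x_{y j} V^j
  = (0) + (0)(0) + (-x)(y)
  = -x*y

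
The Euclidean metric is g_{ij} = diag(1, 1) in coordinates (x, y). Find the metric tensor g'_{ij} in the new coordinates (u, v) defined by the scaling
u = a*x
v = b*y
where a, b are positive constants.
Invert the transformation: x = u/a, y = v/b
g'_{ij} = (∂x^k/∂x'^i)(∂x^l/∂x'^j) g_{kl}; with g_{kl} = δ_{kl} this is Σ_k (∂x^k/∂x'^i)(∂x^k/∂x'^j).
Jacobian: ∂x/∂u = 1/a, ∂x/∂v = 0, ∂y/∂u = 0, ∂y/∂v = 1/b
g'_{uu} = (1/a)(1/a) + (0)(0) = 1/a^2
g'_{uv} = (1/a)(0) + (0)(1/b) = 0
g'_{vv} = (0)(0) + (1/b)(1/b) = 1/b^2
g'_{ij} = diag(1/a^2, 1/b^2)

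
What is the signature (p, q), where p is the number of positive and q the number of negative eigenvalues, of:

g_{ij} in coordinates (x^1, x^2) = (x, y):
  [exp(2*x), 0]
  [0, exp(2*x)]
The metric is diagonal, so its eigenvalues are the diagonal entries: exp(2*x), exp(2*x) (at a generic point, where coordinate-dependent entries are positive).
2 positive, 0 negative.
(2, 0) - Riemannian (positive definite)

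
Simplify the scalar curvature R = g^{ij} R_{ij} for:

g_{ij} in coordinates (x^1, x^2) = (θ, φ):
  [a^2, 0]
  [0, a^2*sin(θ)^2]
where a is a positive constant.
Non-zero Christoffel symbols (Γ^k_{ij} = Γ^k_{ji}):
Γ^θ_{φ φ} = -sin(2*θ)/2
Γ^φ_{θ φ} = 1/tan(θ)
Ricci tensor (R_{ij} = R^k_{ikj}): R_{θθ} = 1, R_{θφ} = 0, R_{φφ} = sin(θ)^2
Inverse metric: g^{θθ} = 1/a^2, g^{φφ} = 1/(a^2*sin(θ)^2)
R = g^{ij} R_{ij} = (1/a^2)(1) + (1/(a^2*sin(θ)^2))(sin(θ)^2) = 2/a^2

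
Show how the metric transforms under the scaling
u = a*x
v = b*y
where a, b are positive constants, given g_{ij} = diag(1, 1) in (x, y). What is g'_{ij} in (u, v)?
Invert the transformation: x = u/a, y = v/b
g'_{ij} = (∂x^k/∂x'^i)(∂x^l/∂x'^j) g_{kl}; with g_{kl} = δ_{kl} this is Σ_k (∂x^k/∂x'^i)(∂x^k/∂x'^j).
Jacobian: ∂x/∂u = 1/a, ∂x/∂v = 0, ∂y/∂u = 0, ∂y/∂v = 1/b
g'_{uu} = (1/a)(1/a) + (0)(0) = 1/a^2
g'_{uv} = (1/a)(0) + (0)(1/b) = 0
g'_{vv} = (0)(0) + (1/b)(1/b) = 1/b^2
g'_{ij} = diag(1/a^2, 1/b^2)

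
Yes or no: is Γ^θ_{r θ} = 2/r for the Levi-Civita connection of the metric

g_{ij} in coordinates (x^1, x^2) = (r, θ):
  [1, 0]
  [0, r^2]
Γ^θ_{r θ} = (1/2) g^{θθ} (∂_r g_{θθ} + ∂_θ g_{θr} - ∂_θ g_{rθ}) = (1/2)(1/r^2)((2*r) + (0) - (0)) = 1/r
This differs from the proposed value 2/r.
No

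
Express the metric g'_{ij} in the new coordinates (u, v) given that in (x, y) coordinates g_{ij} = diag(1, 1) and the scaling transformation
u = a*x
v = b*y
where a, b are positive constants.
Invert the transformation: x = u/a, y = v/b
g'_{ij} = (∂x^k/∂x'^i)(∂x^l/∂x'^j) g_{kl}; with g_{kl} = δ_{kl} this is Σ_k (∂x^k/∂x'^i)(∂x^k/∂x'^j).
Jacobian: ∂x/∂u = 1/a, ∂x/∂v = 0, ∂y/∂u = 0, ∂y/∂v = 1/b
g'_{uu} = (1/a)(1/a) + (0)(0) = 1/a^2
g'_{uv} = (1/a)(0) + (0)(1/b) = 0
g'_{vv} = (0)(0) + (1/b)(1/b) = 1/b^2
g'_{ij} = diag(1/a^2, 1/b^2)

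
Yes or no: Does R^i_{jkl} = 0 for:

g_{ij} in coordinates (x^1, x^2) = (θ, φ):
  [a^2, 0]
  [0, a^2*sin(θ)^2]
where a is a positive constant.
Non-zero Christoffel symbols:
Γ^θ_{φ φ} = -sin(2*θ)/2
Γ^φ_{θ φ} = 1/tan(θ)
Ricci tensor: R_{θθ} = 1, R_{θφ} = 0, R_{φφ} = sin(θ)^2
The Ricci tensor is non-zero, so the Riemann tensor is non-zero: not flat.
No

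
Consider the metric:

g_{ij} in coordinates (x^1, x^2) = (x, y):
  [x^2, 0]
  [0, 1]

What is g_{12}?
With x^1 = x, x^2 = y, g_{12} = g_{xy} is the row-1, column-2 entry of the matrix.
g_{12} = 0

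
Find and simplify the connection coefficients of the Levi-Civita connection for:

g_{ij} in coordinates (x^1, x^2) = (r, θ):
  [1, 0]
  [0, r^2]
Using Γ^k_{ij} = (1/2) g^{km} (∂_i g_{mj} + ∂_j g_{mi} - ∂_m g_{ij}); the metric is diagonal, so only the m = k term contributes.
Non-zero symbols (using the symmetry Γ^k_{ij} = Γ^k_{ji}):
Γ^r_{θ θ} = (1/2) g^{rr} (∂_θ g_{rθ} + ∂_θ g_{rθ} - ∂_r g_{θθ}) = (1/2)(1)((0) + (0) - (2*r)) = -r
Γ^θ_{r θ} = (1/2) g^{θθ} (∂_r g_{θθ} + ∂_θ g_{θr} - ∂_θ g_{rθ}) = (1/2)(1/r^2)((2*r) + (0) - (0)) = 1/r
All other Christoffel symbols are zero.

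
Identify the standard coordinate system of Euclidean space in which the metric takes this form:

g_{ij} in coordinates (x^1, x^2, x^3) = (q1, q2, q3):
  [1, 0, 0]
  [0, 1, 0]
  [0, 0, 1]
All components are constant and the metric is the identity, i.e. orthonormal rectilinear coordinates.
Cartesian (3D) coordinates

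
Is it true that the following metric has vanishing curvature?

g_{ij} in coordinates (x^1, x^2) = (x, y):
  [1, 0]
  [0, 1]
All metric components are constant, so every Christoffel symbol vanishes and R^i_{jkl} = 0.
Yes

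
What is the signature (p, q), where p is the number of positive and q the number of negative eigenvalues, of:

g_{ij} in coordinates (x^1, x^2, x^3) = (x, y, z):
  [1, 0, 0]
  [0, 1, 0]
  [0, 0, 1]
The metric is diagonal, so its eigenvalues are the diagonal entries: 1, 1, 1 (at a generic point, where coordinate-dependent entries are positive).
3 positive, 0 negative.
(3, 0) - Riemannian (positive definite)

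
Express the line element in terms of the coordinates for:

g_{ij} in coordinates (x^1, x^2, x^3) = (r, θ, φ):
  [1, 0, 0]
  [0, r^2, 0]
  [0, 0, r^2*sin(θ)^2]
ds^2 = g_{ij} dx^i dx^j; only the non-zero components contribute.
ds^2 = dr^2 + r^2 dθ^2 + r^2*sin(θ)^2 dφ^2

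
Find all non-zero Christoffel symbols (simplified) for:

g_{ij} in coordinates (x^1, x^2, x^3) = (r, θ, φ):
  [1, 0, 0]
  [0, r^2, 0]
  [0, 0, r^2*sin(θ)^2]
Using Γ^k_{ij} = (1/2) g^{km} (∂_i g_{mj} + ∂_j g_{mi} - ∂_m g_{ij}); the metric is diagonal, so only the m = k term contributes.
Non-zero symbols (using the symmetry Γ^k_{ij} = Γ^k_{ji}):
Γ^r_{θ θ} = (1/2) g^{rr} (∂_θ g_{rθ} + ∂_θ g_{rθ} - ∂_r g_{θθ}) = (1/2)(1)((0) + (0) - (2*r)) = -r
Γ^r_{φ φ} = (1/2) g^{rr} (∂_φ g_{rφ} + ∂_φ g_{rφ} - ∂_r g_{φφ}) = (1/2)(1)((0) + (0) - (2*r*sin(θ)^2)) = -r*sin(θ)^2
Γ^θ_{r θ} = (1/2) g^{θθ} (∂_r g_{θθ} + ∂_θ g_{θr} - ∂_θ g_{rθ}) = (1/2)(1/r^2)((2*r) + (0) - (0)) = 1/r
Γ^θ_{φ φ} = (1/2) g^{θθ} (∂_φ g_{θφ} + ∂_φ g_{θφ} - ∂_θ g_{φφ}) = (1/2)(1/r^2)((0) + (0) - (r^2*sin(2*θ))) = -sin(2*θ)/2
Γ^φ_{r φ} = (1/2) g^{φφ} (∂_r g_{φφ} + ∂_φ g_{φr} - ∂_φ g_{rφ}) = (1/2)(1/(r^2*sin(θ)^2))((2*r*sin(θ)^2) + (0) - (0)) = 1/r
Γ^φ_{θ φ} = (1/2) g^{φφ} (∂_θ g_{φφ} + ∂_φ g_{φθ} - ∂_φ g_{θφ}) = (1/2)(1/(r^2*sin(θ)^2))((r^2*sin(2*θ)) + (0) - (0)) = 1/tan(θ)
All other Christoffel symbols are zero.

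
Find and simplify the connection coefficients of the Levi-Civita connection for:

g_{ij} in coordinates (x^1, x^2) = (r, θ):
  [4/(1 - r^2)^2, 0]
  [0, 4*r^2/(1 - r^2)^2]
Using Γ^k_{ij} = (1/2) g^{km} (∂_i g_{mj} + ∂_j g_{mi} - ∂_m g_{ij}); the metric is diagonal, so only the m = k term contributes.
Non-zero symbols (using the symmetry Γ^k_{ij} = Γ^k_{ji}):
Γ^r_{r r} = (1/2) g^{rr} (∂_r g_{rr} + ∂_r g_{rr} - ∂_r g_{rr}) = (1/2)((1 - r^2)^2/4)((16*r/(1 - r^2)^3) + (16*r/(1 - r^2)^3) - (16*r/(1 - r^2)^3)) = 2*r/(1 - r^2)
Γ^r_{θ θ} = (1/2) g^{rr} (∂_θ g_{rθ} + ∂_θ g_{rθ} - ∂_r g_{θθ}) = (1/2)((1 - r^2)^2/4)((0) + (0) - (-8*(r^3 + r)/(r^2 - 1)^3)) = (r^3 + r)/(r^2 - 1)
Γ^θ_{r θ} = (1/2) g^{θθ} (∂_r g_{θθ} + ∂_θ g_{θr} - ∂_θ g_{rθ}) = (1/2)((1 - r^2)^2/(4*r^2))((-8*(r^3 + r)/(r^2 - 1)^3) + (0) - (0)) = (-r^2 - 1)/(r^3 - r)
All other Christoffel symbols are zero.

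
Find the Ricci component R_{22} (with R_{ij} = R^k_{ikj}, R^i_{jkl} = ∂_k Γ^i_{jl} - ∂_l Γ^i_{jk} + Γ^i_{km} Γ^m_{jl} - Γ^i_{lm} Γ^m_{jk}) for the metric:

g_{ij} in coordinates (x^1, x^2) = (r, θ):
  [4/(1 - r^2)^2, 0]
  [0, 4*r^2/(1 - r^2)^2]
Non-zero Christoffel symbols (Γ^k_{ij} = Γ^k_{ji}):
Γ^r_{r r} = 2*r/(1 - r^2)
Γ^r_{θ θ} = (r^3 + r)/(r^2 - 1)
Γ^θ_{r θ} = (-r^2 - 1)/(r^3 - r)
R^r_{θ r θ} = ∂_r Γ^r_{θ θ} - ∂_θ Γ^r_{θ r} + Γ^r_{r m} Γ^m_{θ θ} - Γ^r_{θ m} Γ^m_{θ r}
  = ((r^4 - 4*r^2 - 1)/(r^2 - 1)^2) - (0) + (-2*r^2*(r^2 + 1)/(r^2 - 1)^2) - (-(r^2 + 1)^2/(r^2 - 1)^2) = -4*r^2/(r^2 - 1)^2
R^θ_{θ θ θ} = 0 (a repeated index in an antisymmetric pair)
R_{θθ} = R^r_{θ r θ} + R^θ_{θ θ θ} = (-4*r^2/(r^2 - 1)^2) + (0) = -4*r^2/(r^2 - 1)^2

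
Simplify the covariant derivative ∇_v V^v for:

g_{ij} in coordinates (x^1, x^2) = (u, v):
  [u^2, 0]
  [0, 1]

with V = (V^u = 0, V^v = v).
Non-zero Christoffel symbols:
Γ^u_{u u} = 1/u
∇_v V^v = ∂_v V^v + Γ^v_{v j} V^j
  = (1) + (0)(0) + (0)(v)
  = 1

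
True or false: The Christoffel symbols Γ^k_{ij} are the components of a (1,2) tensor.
Under a change of coordinates Γ picks up an inhomogeneous term ∂²x/∂x'∂x'; e.g. Γ = 0 in Cartesian coordinates but Γ^r_{θθ} = -r in polar coordinates on the same flat plane.
False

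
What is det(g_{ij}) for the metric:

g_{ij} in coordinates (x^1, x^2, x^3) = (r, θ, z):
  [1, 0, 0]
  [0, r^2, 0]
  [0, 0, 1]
Diagonal metric: det(g) = g_{11}·g_{22}·g_{33}
= (1)·(r^2)·(1)
det(g) = r^2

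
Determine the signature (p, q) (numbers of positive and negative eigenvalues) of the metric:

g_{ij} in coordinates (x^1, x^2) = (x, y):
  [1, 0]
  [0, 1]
The metric is diagonal, so its eigenvalues are the diagonal entries: 1, 1 (at a generic point, where coordinate-dependent entries are positive).
2 positive, 0 negative.
(2, 0) - Riemannian (positive definite)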